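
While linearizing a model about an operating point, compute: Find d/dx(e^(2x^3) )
Chain rule: d/dx[e^u] = e^u · u' where u = 2x^3
u' = 6x^2

Answer: 6x^2·e^(2x^3)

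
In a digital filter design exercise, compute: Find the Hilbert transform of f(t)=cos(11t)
The Hilbert transform shifts each frequency component by -pi/2.
H{cos(wt)}=sin(wt)
With w=11: H{cos(11t)}=sin(11t)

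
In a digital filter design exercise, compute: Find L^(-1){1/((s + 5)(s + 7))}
Partial fractions: 1/((s + 5)(s + 7)) = A/(s + 5) + B/(s + 7)
Cover-up: A = 1/(s + 7)|_{s = -5} = 1/2; B = 1/(s + 5)|_{s = -7} = -1/2
L^(-1) = (1/2)e^(-5t) - (1/2)e^(-7t)

Answer: (1/2)(e^(-5t) - e^(-7t))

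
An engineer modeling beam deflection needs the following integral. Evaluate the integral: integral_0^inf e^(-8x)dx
integral_0^inf e^(-8x) dx=[-1/8*e^(-8x)]_0^inf
=0 - (-1/8)=1/8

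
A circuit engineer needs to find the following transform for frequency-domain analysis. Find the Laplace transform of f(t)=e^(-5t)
L{e^(at)} = 1/(s-a)
L{e^(-5t)} = 1/(s + 5)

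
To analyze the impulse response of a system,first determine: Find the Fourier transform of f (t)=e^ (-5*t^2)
The Fourier transform of a Gaussian e^(-a * t^2) is sqrt(pi/a) * e^(-omega^2/(4a)).
With a=5: F(omega)=sqrt(pi/5) * e^(-omega^2/20)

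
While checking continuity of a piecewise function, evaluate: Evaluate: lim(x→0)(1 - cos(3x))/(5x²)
Using 1-cos(u) ≈ u²/2 for small u:
(1-cos(3x)) ≈ (3x)²/2=9x²/2
So limit=9/(2·5)=9/10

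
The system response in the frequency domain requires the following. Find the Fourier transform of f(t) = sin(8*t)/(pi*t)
sin(W*t)/(pi*t)=(W/pi)*sinc(W*t/pi) is the impulse response of the ideal low-pass filter with cutoff W (here W=8).
Its Fourier transform is a rectangular function:
F(omega)=1 for |omega| < 8, 0 otherwise

Answer: rect(omega/16) [i.e., 1 for |omega| < 8, 0 otherwise]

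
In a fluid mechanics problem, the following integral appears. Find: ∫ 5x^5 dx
Using power rule: ∫ 5x^5 dx=5/6 x^6 + C=(5/6)x^6 + C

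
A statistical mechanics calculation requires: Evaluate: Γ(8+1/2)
Γ(n + 1/2)=(2n)!√π/(4^n·n!)
=20922789888000√π/(65536·40320)=(2027025/256)·√π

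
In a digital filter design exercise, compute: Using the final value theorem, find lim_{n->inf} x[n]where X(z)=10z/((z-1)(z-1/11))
Final value theorem: lim x[n] = lim_{z->1} (z-1)*X(z)
(z-1)*X(z) = 10z/(z-1/11)
As z->1: 10/(1 - 1/11) = 10/(10/11) = 11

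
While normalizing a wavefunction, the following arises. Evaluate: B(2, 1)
B(x,y)=Γ(x)Γ(y)/Γ(x + y)=(x-1)!(y-1)!/(x + y-1)!
B(2,1)=1!·0!/2!=1/2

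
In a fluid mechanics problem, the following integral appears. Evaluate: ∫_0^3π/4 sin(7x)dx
Antiderivative: -cos(7x)/7
Evaluate at bounds: [-cos(7·3π/4)/7] - [-cos(7·0)/7]
= (-(-√2/2)+(1))/7 = 1/7+√2/14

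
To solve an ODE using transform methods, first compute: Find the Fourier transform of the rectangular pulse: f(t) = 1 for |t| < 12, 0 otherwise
F(omega)=integral from -12 to 12 of e^(-j*omega*t) dt
=2*sin(12*omega)/omega=24*sinc(12*omega/pi)

Answer: 2*sin(12*omega)/omega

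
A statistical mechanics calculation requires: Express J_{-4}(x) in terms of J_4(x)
For integer n: J_{-n}(x)=(-1)^n J_n(x)
With n=4: J_{-4}(x)=(-1)^4 J_4(x)=J_4(x)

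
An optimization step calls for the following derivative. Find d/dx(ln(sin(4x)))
Chain rule: d/dx[ln(u)] = u'/u where u = sin(4x)
u' = 4cos(4x)

Answer: (4cos(4x))/(sin(4x))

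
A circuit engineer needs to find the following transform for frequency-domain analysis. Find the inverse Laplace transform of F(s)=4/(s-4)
L^(-1){4/(s-a)} = c·e^(at)
Here a = 4, c = 4

Answer: 4e^(4t)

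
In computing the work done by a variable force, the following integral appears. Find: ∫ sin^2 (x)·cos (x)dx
Let u = sin(x), du = cos(x) dx
∫ u^2 du = u^3/3 + C

Answer: sin^3(x)/3 + C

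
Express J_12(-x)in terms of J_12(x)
For integer n: J_n(-x)=(-1)^n J_n(x)
With n=12: J_12(-x)=(-1)^12 J_12(x)=J_12(x)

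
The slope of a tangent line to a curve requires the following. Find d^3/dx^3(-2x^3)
Apply power rule 3 times:
d^1: -6x^2
d^2: -12x
d^3: -12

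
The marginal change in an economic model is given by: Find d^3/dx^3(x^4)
Apply power rule 3 times:
d^1: 4x^3
d^2: 12x^2
d^3: 24x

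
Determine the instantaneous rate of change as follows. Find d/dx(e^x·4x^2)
Product rule: (fg)' = f'g+fg'
f = e^x, f' = e^x
g = 4x^2, g' = 8x

Answer: 4·e^x·x^2+8·e^x·x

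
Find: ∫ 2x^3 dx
Using power rule: ∫ 2x^3 dx=2/4 x^4+C=(1/2)x^4+C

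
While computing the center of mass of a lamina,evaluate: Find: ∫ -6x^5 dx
Using power rule: ∫ -6x^5 dx = -6/6 x^6 + C = -x^6 + C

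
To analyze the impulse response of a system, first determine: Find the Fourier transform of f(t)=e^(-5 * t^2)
The Fourier transform of a Gaussian e^(-a * t^2) is sqrt(pi/a) * e^(-omega^2/(4a)).
With a=5: F(omega)=sqrt(pi/5) * e^(-omega^2/20)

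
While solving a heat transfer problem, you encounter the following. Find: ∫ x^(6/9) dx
Power rule: ∫ x^(2/3) dx = x^(5/3)/(5/3) + C

Answer: (3/5)·x^(5/3) + C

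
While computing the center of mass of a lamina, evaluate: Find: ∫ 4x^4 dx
Using power rule: ∫ 4x^4 dx=4/5 x^5 + C=(4/5)x^5 + C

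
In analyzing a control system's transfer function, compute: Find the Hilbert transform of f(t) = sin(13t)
The Hilbert transform shifts each frequency component by -pi/2.
H{sin(wt)} = -cos(wt)
With w = 13: H{sin(13t)} = -cos(13t)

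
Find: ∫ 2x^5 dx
Using power rule: ∫ 2x^5 dx = 2/6 x^6 + C = (1/3)x^6 + C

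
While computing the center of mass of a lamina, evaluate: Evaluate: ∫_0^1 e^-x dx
Antiderivative: -e^-x
Evaluate: -(e^-1 - 1)

Answer: (e^-1 - 1)/(-1)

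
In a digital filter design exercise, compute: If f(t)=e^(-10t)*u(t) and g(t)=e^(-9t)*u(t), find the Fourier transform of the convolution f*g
By the convolution theorem: F{f * g} = F(omega) * G(omega)
F(omega) = 1/(10 + j * omega), G(omega) = 1/(9 + j * omega)
F{f * g} = 1/((10 + j * omega)(9 + j * omega))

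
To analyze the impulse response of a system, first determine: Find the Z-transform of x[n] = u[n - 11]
Using the time-shift property: Z{u[n-11]} = z^(-11)*z/(z-1)
= z^(-10)/(z-1)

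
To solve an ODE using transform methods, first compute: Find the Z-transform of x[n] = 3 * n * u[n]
Z{n*u[n]}=z/(z-1)^2
By linearity: Z{3*n*u[n]}=3z/(z-1)^2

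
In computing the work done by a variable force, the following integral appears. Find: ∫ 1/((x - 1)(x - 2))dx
Partial fractions: 1/((x-1)(x-2))=A/(x-1)+B/(x-2)
A=-1, B=1
∫ [-1· 1/(x-1)+1· 1/(x-2)] dx
=(1)[ln|x-2| - ln|x-1|]+C

Answer: ln|(x-2)/(x-1)|+C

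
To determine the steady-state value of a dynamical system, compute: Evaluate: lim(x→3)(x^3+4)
Polynomial is continuous, so substitute x = 3:
1·3^3 + 4 = 31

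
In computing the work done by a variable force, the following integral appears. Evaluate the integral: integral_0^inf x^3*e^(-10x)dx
This is a Gamma integral. Substitute u = 10x (du = 10 dx):
integral_0^inf x^3*e^(-10x) dx = (1/10^4) integral_0^inf u^3*e^(-u) du
= Gamma(4)/10^4 = 3!/10^4 = 6/10000

Answer: 3/5000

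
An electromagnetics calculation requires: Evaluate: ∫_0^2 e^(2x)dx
Antiderivative: (1/2)e^(2x)
Evaluate: (1/2)(e^4 - 1)

Answer: (e^4 - 1)/2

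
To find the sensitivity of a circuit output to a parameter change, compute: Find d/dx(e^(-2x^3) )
Chain rule: d/dx[e^u]=e^u · u' where u=-2x^3
u'=-6x^2

Answer: -6x^2·e^(-2x^3)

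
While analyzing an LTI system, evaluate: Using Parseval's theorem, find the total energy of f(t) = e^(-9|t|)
Parseval's theorem: E = integral |f(t)|^2 dt = (1/2pi) integral |F(omega)|^2 domega
E = integral_{-inf}^{inf} e^(-18|t|) dt = 2*integral_0^inf e^(-18t) dt = 2/(2*9) = 1/9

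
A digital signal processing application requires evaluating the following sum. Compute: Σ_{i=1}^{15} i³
Using formula: Σ i^3=[n(n + 1)/2]²=[15·16/2]²=14400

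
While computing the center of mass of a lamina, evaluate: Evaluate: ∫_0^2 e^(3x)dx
Antiderivative: (1/3)e^(3x)
Evaluate: (1/3)(e^6 - 1)

Answer: (e^6 - 1)/3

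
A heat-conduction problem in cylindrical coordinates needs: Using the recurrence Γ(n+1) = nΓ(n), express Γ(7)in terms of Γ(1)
Γ(7) = 6Γ(6) = 6·5Γ(5) = ... = 6!·Γ(1) = 720·Γ(1)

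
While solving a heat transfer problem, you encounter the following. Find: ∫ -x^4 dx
Using power rule: ∫ -x^4 dx=-1/5 x^5+C=(-1/5)x^5+C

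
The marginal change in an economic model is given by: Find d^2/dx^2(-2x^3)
Apply power rule 2 times:
d^1: -6x^2
d^2: -12x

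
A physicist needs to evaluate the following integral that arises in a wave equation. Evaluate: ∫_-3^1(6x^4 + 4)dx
Step 1: Find antiderivative F(x) = (6/5)x^5 + 4x
Step 2: F(1) - F(-3) = 26/5 - (-1518/5) = 1544/5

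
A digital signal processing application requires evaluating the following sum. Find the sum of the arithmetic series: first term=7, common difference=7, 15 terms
Last term: a_n=7+(15-1)·7=105
Sum=n(a_1+a_n)/2=15(7+105)/2=840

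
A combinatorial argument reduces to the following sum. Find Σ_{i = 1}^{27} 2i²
=2·n(n + 1)(2n + 1)/6=2·27·28·55/6=13860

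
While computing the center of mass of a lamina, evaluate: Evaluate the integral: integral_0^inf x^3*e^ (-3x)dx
This is a Gamma integral. Substitute u=3x (du=3 dx):
integral_0^inf x^3 * e^(-3x) dx=(1/3^4) integral_0^inf u^3 * e^(-u) du
=Gamma(4)/3^4=3!/3^4=6/81

Answer: 2/27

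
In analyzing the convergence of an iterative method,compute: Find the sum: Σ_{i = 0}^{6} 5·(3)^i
Geometric series: S = a(1 - r^n)/(1 - r)
a = 5, r = 3, n = 7
S = 5(1 - 2187)/-2 = 5465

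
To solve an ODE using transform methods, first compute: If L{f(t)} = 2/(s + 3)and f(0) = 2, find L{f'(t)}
L{f'(t)} = s·F(s) - f(0) = 2s/(s + 3) - 2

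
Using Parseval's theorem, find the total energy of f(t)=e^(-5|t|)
Parseval's theorem: E=integral |f(t)|^2 dt=(1/2pi) integral |F(omega)|^2 domega
E=integral_{-inf}^{inf} e^(-10|t|) dt=2 * integral_0^inf e^(-10t) dt=2/(2 * 5)=1/5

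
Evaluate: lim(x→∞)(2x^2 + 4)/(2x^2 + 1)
Divide numerator and denominator by x^2:
lim (2 + 4/x^2)/(2 + 1/x^2) = 1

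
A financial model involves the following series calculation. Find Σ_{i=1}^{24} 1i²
=1·n(n+1)(2n+1)/6=1·24·25·49/6=4900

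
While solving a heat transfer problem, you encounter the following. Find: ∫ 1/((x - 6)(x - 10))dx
Partial fractions: 1/((x-6)(x-10))=A/(x-6) + B/(x-10)
A=-1/4, B=1/4
∫ [-1/4· 1/(x-6) + 1/4· 1/(x-10)] dx
=(1/4)[ln|x-10| - ln|x-6|] + C

Answer: (1/4)·ln|(x-10)/(x-6)| + C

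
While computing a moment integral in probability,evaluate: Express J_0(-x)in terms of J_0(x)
For integer n: J_n(-x) = (-1)^n J_n(x)
With n = 0: J_0(-x) = (-1)^0 J_0(x) = J_0(x)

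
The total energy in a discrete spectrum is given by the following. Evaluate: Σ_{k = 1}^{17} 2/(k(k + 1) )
Partial fractions: 2/(k(k+1)) = 2/k - 2/(k+1)
Telescoping sum: 2(1-1/18) = 2·17/18

Answer: 17/9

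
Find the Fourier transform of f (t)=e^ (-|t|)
Using the standard pair: F{e^(-a|t|)} = 2a/(a^2 + omega^2)
With a = 1: F(omega) = 2/(1 + omega^2)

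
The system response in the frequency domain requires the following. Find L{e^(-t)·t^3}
First shifting: L{e^(at)f(t)}=F(s-a)
L{t^3}=6/s^4
Shift s → s+1: 6/(s+1)^4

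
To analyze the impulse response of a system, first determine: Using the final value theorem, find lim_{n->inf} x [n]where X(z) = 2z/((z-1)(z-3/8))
Final value theorem: lim x[n] = lim_{z->1} (z-1) * X(z)
(z-1) * X(z) = 2z/(z-3/8)
As z->1: 2/(1-3/8) = 2/(5/8) = 16/5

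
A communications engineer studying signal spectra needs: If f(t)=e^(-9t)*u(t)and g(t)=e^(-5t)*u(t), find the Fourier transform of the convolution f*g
By the convolution theorem: F{f * g}=F(omega) * G(omega)
F(omega)=1/(9 + j * omega), G(omega)=1/(5 + j * omega)
F{f * g}=1/((9 + j * omega)(5 + j * omega))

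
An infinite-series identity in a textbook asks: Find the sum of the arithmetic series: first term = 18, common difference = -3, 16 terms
Last term: a_n=18 + (16 - 1)·-3=-27
Sum=n(a_1 + a_n)/2=16(18 + (-27))/2=-72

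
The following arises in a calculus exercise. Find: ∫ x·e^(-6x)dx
Integration by parts: u = x, dv = e^(-6x) dx
du = dx, v = e^(-6x)/(-6)
= x·e^(-6x)/(-6) - ∫ e^(-6x)/(-6) dx
= x·e^(-6x)/(-6) - e^(-6x)/36+C

Answer: e^(-6x)(x/(-6)-1/36)+C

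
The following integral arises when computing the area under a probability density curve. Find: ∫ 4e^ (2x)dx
Since d/dx[e^(2x)] = 2e^(2x), we get 2 e^(2x)+C

Answer: 2e^(2x)+C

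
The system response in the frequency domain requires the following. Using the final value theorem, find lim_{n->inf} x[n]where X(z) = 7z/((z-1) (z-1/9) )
Final value theorem: lim x[n]=lim_{z->1} (z-1) * X(z)
(z-1) * X(z)=7z/(z-1/9)
As z->1: 7/(1 - 1/9)=7/(8/9)=63/8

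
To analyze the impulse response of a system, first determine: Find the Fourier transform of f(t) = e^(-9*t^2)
The Fourier transform of a Gaussian e^(-a*t^2) is sqrt(pi/a)*e^(-omega^2/(4a)).
With a=9: F(omega)=sqrt(pi)/3*e^(-omega^2/36)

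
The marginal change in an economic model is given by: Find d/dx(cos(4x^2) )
Chain rule: d/dx[cos(u)]=-sin(u)·u' where u=4x^2
u'=8x

Answer: -8x·sin(4x^2)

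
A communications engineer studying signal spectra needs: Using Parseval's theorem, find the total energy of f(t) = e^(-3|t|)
Parseval's theorem: E=integral |f(t)|^2 dt=(1/2pi) integral |F(omega)|^2 domega
E=integral_{-inf}^{inf} e^(-6|t|) dt=2 * integral_0^inf e^(-6t) dt=2/(2 * 3)=1/3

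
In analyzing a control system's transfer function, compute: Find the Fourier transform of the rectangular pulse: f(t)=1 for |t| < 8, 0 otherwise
F(omega)=integral from -8 to 8 of e^(-j * omega * t) dt
=2 * sin(8 * omega)/omega=16 * sinc(8 * omega/pi)

Answer: 2 * sin(8 * omega)/omega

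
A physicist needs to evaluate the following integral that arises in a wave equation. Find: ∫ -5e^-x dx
Since d/dx[e^-x]=- e^-x, we get 5e^-x+C

Answer: 5e^-x+C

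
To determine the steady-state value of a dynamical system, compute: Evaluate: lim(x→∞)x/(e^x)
Apply L'Hôpital 1 times (∞/∞ each time):
Eventually get 1!/(e^x) → 0

Answer: 0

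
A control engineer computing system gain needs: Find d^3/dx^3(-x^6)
Apply power rule 3 times:
d^1: -6x^5
d^2: -30x^4
d^3: -120x^3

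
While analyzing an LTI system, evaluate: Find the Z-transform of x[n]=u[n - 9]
Using the time-shift property: Z{u[n-9]} = z^(-9) * z/(z-1)
= z^(-8)/(z-1)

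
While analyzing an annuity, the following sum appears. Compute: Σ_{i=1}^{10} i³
Using formula: Σ i^3=[n(n+1)/2]²=[10·11/2]²=3025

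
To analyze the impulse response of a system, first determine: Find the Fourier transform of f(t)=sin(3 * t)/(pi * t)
sin(W * t)/(pi * t) = (W/pi) * sinc(W * t/pi) is the impulse response of the ideal low-pass filter with cutoff W (here W = 3).
Its Fourier transform is a rectangular function:
F(omega) = 1 for |omega| < 3, 0 otherwise

Answer: rect(omega/6) [i.e., 1 for |omega| < 3, 0 otherwise]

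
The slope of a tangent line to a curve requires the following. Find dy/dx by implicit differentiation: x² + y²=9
Differentiate both sides: 2x+2y·(dy/dx) = 0
Solve: dy/dx = -2x/(2y) = -x/y

Answer: dy/dx = -x/y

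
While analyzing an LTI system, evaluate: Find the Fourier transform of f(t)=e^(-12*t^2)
The Fourier transform of a Gaussian e^(-a*t^2) is sqrt(pi/a)*e^(-omega^2/(4a)).
With a = 12: F(omega) = sqrt(pi/12)*e^(-omega^2/48)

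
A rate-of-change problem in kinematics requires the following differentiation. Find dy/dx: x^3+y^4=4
Differentiate: 3x^2+4y^3·(dy/dx) = 0
dy/dx = -3x^2/(4y^3)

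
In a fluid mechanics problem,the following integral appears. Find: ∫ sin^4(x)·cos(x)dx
Let u=sin(x), du=cos(x) dx
∫ u^4 du=u^5/5 + C

Answer: sin^5(x)/5 + C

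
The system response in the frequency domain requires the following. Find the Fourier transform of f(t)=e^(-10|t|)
Using the standard pair: F{e^(-a|t|)} = 2a/(a^2 + omega^2)
With a = 10: F(omega) = 20/(100 + omega^2)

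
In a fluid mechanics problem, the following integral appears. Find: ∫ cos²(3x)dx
Using identity cos²(u)=(1+cos(2u))/2:
∫ (1+cos(6x))/2 dx=x/2+sin(6x)/12+C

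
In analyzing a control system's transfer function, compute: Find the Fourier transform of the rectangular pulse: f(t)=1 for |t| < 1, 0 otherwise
F(omega) = integral from -1 to 1 of e^(-j*omega*t) dt
= 2*sin(1*omega)/omega = 2*sinc(1*omega/pi)

Answer: 2*sin(1*omega)/omega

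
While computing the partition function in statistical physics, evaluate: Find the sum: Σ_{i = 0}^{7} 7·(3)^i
Geometric series: S = a(1 - r^n)/(1 - r)
a = 7, r = 3, n = 8
S = 7(1 - 6561)/-2 = 22960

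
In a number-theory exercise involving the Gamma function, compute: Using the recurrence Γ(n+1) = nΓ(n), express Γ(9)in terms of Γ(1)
Γ(9)=8Γ(8)=8·7Γ(7)=...=8!·Γ(1)=40320·Γ(1)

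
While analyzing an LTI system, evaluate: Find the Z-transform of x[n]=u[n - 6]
Using the time-shift property: Z{u[n-6]}=z^(-6)*z/(z-1)
=z^(-5)/(z-1)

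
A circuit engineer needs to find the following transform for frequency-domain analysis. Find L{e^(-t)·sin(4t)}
First shifting: L{e^(at)f(t)}=F(s-a)
L{sin(4t)}=4/(s² + 16)
Shift: 4/((s + 1)² + 16)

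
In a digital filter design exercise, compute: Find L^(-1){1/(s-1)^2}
L^(-1){1/(s-a)^n}=t^(n-1)·e^(at)/(n-1)!
Here a=1, n=2: t^1·e^(t)/1

Answer: t·e^(t)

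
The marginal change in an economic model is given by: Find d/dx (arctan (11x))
d/dx[arctan(u)] = u'/(1 + u²), u = 11x, u' = 11

Answer: 11/(1 + 121x²)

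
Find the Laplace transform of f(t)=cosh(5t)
L{cosh(at)}=s/(s²-a²)
L{cosh(5t)}=s/(s²-25)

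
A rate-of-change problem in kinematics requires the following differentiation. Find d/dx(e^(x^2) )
Chain rule: d/dx[e^u] = e^u · u' where u = x^2
u' = 2x

Answer: 2x·e^(x^2)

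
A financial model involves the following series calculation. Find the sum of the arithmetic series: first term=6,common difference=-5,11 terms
Last term: a_n=6+(11-1)·-5=-44
Sum=n(a_1+a_n)/2=11(6+(-44))/2=-209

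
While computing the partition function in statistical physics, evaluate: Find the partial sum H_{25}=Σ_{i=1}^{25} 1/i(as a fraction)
H_25 = 1 + 1/2 + 1/3 + ... + 1/25
= 34052522467/8923714800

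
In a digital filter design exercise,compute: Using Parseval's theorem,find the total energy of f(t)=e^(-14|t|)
Parseval's theorem: E=integral |f(t)|^2 dt=(1/2pi) integral |F(omega)|^2 domega
E=integral_{-inf}^{inf} e^(-28|t|) dt=2 * integral_0^inf e^(-28t) dt=2/(2 * 14)=1/14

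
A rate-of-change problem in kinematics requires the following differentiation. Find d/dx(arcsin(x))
d/dx[arcsin(u)] = u'/√(1-u²), u = x, u' = 1

Answer: 1/√(1-x²)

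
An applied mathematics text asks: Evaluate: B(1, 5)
B(x,y) = Γ(x)Γ(y)/Γ(x + y) = (x-1)!(y-1)!/(x + y-1)!
B(1,5) = 0!·4!/5! = 1/5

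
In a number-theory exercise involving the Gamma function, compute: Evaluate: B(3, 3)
B(x,y)=Γ(x)Γ(y)/Γ(x+y)=(x-1)!(y-1)!/(x+y-1)!
B(3,3)=2!·2!/5!=1/30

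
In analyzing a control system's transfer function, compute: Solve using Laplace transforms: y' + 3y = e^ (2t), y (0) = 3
Take L: sY - 3+3Y = 1/(s-2)
Y(s+3) = 1/(s-2)+3
Y = 1/((s-2)(s+3))+3/(s+3)
Partial fractions: 1/((s-2)(s+3)) = (1/5)/(s-2) - (1/5)/(s+3)
So Y = (1/5)/(s-2)+(14/5)/(s+3)
Inverse Laplace transform (L^(-1){1/(s-2)} = e^(2t), L^(-1){1/(s+3)} = e^(-3t)):

Answer: y(t) = (1/5)·e^(2t)+(14/5)·e^(-3t)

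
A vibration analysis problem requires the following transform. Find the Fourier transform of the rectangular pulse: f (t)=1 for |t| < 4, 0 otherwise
F(omega) = integral from -4 to 4 of e^(-j * omega * t) dt
= 2 * sin(4 * omega)/omega = 8 * sinc(4 * omega/pi)

Answer: 2 * sin(4 * omega)/omega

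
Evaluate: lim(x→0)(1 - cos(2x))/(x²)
Using 1-cos(u) ≈ u²/2 for small u:
(1-cos(2x)) ≈ (2x)²/2=4x²/2
So limit=4/(2·1)=2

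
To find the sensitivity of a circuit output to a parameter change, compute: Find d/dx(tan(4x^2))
Chain rule: d/dx[tan(u)]=sec²(u)·u' where u=4x^2
u'=8x

Answer: 8x·sec²(4x^2)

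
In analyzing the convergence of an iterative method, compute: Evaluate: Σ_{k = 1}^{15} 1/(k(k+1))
Partial fractions: 1/(k(k+1))=1/k - 1/(k+1)
Telescoping sum: 1(1-1/16)=1·15/16

Answer: 15/16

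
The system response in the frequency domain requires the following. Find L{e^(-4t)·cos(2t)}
First shifting: L{e^(at)f(t)} = F(s-a)
L{cos(2t)} = s/(s² + 4)
Shift: (s + 4)/((s + 4)² + 4)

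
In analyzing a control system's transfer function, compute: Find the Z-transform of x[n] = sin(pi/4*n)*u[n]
Z{sin(w0 * n) * u[n]}=z * sin(w0)/(z^2 - 2z * cos(w0) + 1)
With w0=pi/4: X(z)=z * sin(pi/4)/(z^2 - 2z * cos(pi/4) + 1)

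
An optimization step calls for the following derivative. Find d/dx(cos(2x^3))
Chain rule: d/dx[cos(u)] = -sin(u)·u' where u = 2x^3
u' = 6x^2

Answer: -6x^2·sin(2x^3)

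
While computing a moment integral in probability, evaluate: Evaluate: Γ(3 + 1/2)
Γ(n+1/2)=(2n)!√π/(4^n·n!)
=720√π/(64·6)=(15/8)·√π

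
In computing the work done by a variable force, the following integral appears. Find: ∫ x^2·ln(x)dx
By parts: u = ln(x), dv = x^2 dx
du = 1/x dx, v = x^3/3
= x^3·ln(x)/3 - ∫ x^2/3 dx
= x^3·ln(x)/3 - x^3/9+C

Answer: x^3(ln(x)/3-1/9)+C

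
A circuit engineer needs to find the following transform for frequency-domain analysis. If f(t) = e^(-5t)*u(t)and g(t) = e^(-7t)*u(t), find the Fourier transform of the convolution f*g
By the convolution theorem: F{f*g}=F(omega)*G(omega)
F(omega)=1/(5+j*omega), G(omega)=1/(7+j*omega)
F{f*g}=1/((5+j*omega)(7+j*omega))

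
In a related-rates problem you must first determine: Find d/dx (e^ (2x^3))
Chain rule: d/dx[e^u]=e^u · u' where u=2x^3
u'=6x^2

Answer: 6x^2·e^(2x^3)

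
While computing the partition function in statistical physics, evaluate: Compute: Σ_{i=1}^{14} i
Using formula: Σ i^1 = n(n + 1)/2 = 14·15/2 = 105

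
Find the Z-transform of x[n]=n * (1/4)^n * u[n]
Using the property Z{n*a^n*u[n]} = az/(z-a)^2
With a = 1/4: X(z) = (1/4)z/(z - 1/4)^2, |z| > 1/4

Answer: (1/4)z/(z - 1/4)^2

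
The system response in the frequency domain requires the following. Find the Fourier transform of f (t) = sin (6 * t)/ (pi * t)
sin(W * t)/(pi * t) = (W/pi) * sinc(W * t/pi) is the impulse response of the ideal low-pass filter with cutoff W (here W = 6).
Its Fourier transform is a rectangular function:
F(omega) = 1 for |omega| < 6, 0 otherwise

Answer: rect(omega/12) [i.e., 1 for |omega| < 6, 0 otherwise]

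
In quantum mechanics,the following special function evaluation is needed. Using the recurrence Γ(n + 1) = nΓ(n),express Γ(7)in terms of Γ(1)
Γ(7) = 6Γ(6) = 6·5Γ(5) = ... = 6!·Γ(1) = 720·Γ(1)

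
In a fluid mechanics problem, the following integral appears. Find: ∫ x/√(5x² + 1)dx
Let u = 5x²+1, du = 10x dx
∫ (1/10)·u^(-1/2) du = √u/5+C

Answer: √(5x²+1)/5+C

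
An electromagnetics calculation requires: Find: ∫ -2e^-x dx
Since d/dx[e^-x]=- e^-x, we get 2e^-x+C

Answer: 2e^-x+C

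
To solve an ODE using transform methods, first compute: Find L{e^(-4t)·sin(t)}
First shifting: L{e^(at)f(t)} = F(s-a)
L{sin(t)} = 1/(s²+1)
Shift: 1/((s+4)²+1)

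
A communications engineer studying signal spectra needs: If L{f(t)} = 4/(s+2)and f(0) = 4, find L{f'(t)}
L{f'(t)} = s·F(s) - f(0) = 4s/(s + 2) - 4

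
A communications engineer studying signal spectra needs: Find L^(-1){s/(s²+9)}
L^(-1){s/(s² + w²)} = cos(wt)
Here w = 3

Answer: cos(3t)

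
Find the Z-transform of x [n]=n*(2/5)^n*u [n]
Using the property Z{n*a^n*u[n]} = az/(z-a)^2
With a = 2/5: X(z) = (2/5)z/(z - 2/5)^2, |z| > 2/5

Answer: (2/5)z/(z - 2/5)^2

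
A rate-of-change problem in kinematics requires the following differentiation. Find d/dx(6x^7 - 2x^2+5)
Power rule: d/dx(ax^n)=n·a·x^(n-1)
Term by term: 42·x^6 - 4·x

Answer: 42x^6 - 4x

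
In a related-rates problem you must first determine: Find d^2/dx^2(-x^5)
Apply power rule 2 times:
d^1: -5x^4
d^2: -20x^3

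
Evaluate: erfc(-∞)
erfc(x) = 1 - erf(x); erfc(-∞) = 1 - erf(-∞) = 1 - (-1) = 2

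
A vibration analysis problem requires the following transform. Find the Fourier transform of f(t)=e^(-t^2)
The Fourier transform of a Gaussian e^(-t^2) is sqrt(pi)*e^(-omega^2/4).
With a = 1: F(omega) = sqrt(pi)*e^(-omega^2/4)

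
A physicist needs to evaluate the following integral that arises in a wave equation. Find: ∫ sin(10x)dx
Using substitution u = 10x: ∫ sin(u) du/10 = -cos(u)/10 + C

Answer: (-1/10)cos(10x) + C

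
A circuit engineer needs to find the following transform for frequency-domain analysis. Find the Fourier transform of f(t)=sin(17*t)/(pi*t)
sin(W * t)/(pi * t)=(W/pi) * sinc(W * t/pi) is the impulse response of the ideal low-pass filter with cutoff W (here W=17).
Its Fourier transform is a rectangular function:
F(omega)=1 for |omega| < 17, 0 otherwise

Answer: rect(omega/34) [i.e., 1 for |omega| < 17, 0 otherwise]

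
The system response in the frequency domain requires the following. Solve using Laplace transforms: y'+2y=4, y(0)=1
Take L of both sides: sY(s)-1+2Y(s) = 4/s
Y(s)(s+2) = 4/s+1
Y(s) = 4/(s(s+2))+1/(s+2)
Partial fractions: 4/(s(s+2)) = 2/s - 2/(s+2)
So Y(s) = 2/s - 1/(s+2)
Inverse transform (L^(-1){1/s} = 1, L^(-1){1/(s+2)} = e^(-2t)):

Answer: y(t) = 2 - e^(-2t)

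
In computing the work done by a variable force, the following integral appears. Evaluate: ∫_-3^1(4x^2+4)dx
Step 1: Find antiderivative F(x)=(4/3)x^3 + 4x
Step 2: F(1) - F(-3)=16/3 - (-48)=160/3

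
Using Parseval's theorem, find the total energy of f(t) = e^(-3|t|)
Parseval's theorem: E = integral |f(t)|^2 dt = (1/2pi) integral |F(omega)|^2 domega
E = integral_{-inf}^{inf} e^(-6|t|) dt = 2*integral_0^inf e^(-6t) dt = 2/(2*3) = 1/3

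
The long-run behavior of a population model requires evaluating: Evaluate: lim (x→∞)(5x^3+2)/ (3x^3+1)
Divide numerator and denominator by x^3:
lim (5 + 2/x^3)/(3 + 1/x^3) = 5/3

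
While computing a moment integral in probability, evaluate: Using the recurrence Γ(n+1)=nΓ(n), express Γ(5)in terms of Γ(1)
Γ(5) = 4Γ(4) = 4·3Γ(3) = ... = 4!·Γ(1) = 24·Γ(1)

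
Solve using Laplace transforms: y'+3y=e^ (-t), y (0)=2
Take L: sY - 2+3Y = 1/(s+1)
Y(s+3) = 1/(s+1)+2
Y = 1/((s+1)(s+3))+2/(s+3)
Partial fractions: 1/((s+1)(s+3)) = (1/2)/(s+1) - (1/2)/(s+3)
So Y = (1/2)/(s+1)+(3/2)/(s+3)
Inverse Laplace transform (L^(-1){1/(s+1)} = e^(-t), L^(-1){1/(s+3)} = e^(-3t)):

Answer: y(t) = (1/2)·e^(-t)+(3/2)·e^(-3t)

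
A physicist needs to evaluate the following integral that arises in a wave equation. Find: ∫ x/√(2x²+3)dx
Let u = 2x² + 3, du = 4x dx
∫ (1/4)·u^(-1/2) du = √u/2 + C

Answer: √(2x² + 3)/2 + C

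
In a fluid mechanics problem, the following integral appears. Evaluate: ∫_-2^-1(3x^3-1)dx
Step 1: Find antiderivative F(x) = (3/4)x^4 - x
Step 2: F(-1) - F(-2) = 7/4 - (14) = -49/4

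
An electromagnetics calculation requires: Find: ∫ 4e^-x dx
Since d/dx[e^-x]=- e^-x, we get -4e^-x+C

Answer: -4e^-x+C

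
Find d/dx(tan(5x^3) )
Chain rule: d/dx[tan(u)] = sec²(u)·u' where u = 5x^3
u' = 15x^2

Answer: 15x^2·sec²(5x^3)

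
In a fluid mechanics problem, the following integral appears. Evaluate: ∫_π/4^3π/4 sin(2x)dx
Antiderivative: -cos(2x)/2
Evaluate at bounds: [-cos(2·3π/4)/2] - [-cos(2·π/4)/2]
=(-(0) + (0))/2=0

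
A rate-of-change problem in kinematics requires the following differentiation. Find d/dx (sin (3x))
Chain rule: d/dx[sin(u)]=cos(u)·u' where u=3x
u'=3

Answer: 3·cos(3x)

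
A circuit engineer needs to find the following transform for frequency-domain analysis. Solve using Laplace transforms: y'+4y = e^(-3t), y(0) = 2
Take L: sY - 2 + 4Y = 1/(s + 3)
Y(s + 4) = 1/(s + 3) + 2
Y = 1/((s + 3)(s + 4)) + 2/(s + 4)
Partial fractions: 1/((s + 3)(s + 4)) = 1/(s + 3) - 1/(s + 4)
So Y = 1/(s + 3) + 1/(s + 4)
Inverse Laplace transform (L^(-1){1/(s + 3)} = e^(-3t), L^(-1){1/(s + 4)} = e^(-4t)):

Answer: y(t) = 1·e^(-3t) + e^(-4t)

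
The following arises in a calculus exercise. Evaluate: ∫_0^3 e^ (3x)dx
Antiderivative: (1/3)e^(3x)
Evaluate: (1/3)(e^9-1)

Answer: (e^9-1)/3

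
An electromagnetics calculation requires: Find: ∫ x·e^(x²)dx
Let u=x², du=2x dx
∫ (1/2)e^u du=e^u/2 + C

Answer: e^(x²)/2 + C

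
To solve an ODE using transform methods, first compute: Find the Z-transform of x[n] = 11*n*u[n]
Z{n*u[n]}=z/(z-1)^2
By linearity: Z{11*n*u[n]}=11z/(z-1)^2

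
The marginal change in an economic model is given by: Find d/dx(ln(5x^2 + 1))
Chain rule: d/dx[ln(u)]=u'/u where u=5x^2+1
u'=10x

Answer: (10x)/(5x^2+1)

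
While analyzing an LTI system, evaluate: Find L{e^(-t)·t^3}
First shifting: L{e^(at)f(t)}=F(s-a)
L{t^3}=6/s^4
Shift s → s + 1: 6/(s + 1)^4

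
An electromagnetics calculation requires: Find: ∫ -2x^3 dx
Using power rule: ∫ -2x^3 dx=-2/4 x^4 + C=(-1/2)x^4 + C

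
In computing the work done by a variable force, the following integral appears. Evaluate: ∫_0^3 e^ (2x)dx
Antiderivative: (1/2)e^(2x)
Evaluate: (1/2)(e^6 - 1)

Answer: (e^6 - 1)/2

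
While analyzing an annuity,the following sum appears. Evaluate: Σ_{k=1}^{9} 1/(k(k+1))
Partial fractions: 1/(k(k+1))=1/k - 1/(k+1)
Telescoping sum: 1(1-1/10)=1·9/10

Answer: 9/10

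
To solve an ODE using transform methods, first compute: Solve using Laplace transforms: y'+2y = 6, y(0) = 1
Take L of both sides: sY(s)-1+2Y(s) = 6/s
Y(s)(s+2) = 6/s+1
Y(s) = 6/(s(s+2))+1/(s+2)
Partial fractions: 6/(s(s+2)) = 3/s - 3/(s+2)
So Y(s) = 3/s - 2/(s+2)
Inverse transform (L^(-1){1/s} = 1, L^(-1){1/(s+2)} = e^(-2t)):

Answer: y(t) = 3-2·e^(-2t)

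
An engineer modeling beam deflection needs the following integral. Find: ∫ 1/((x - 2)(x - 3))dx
Partial fractions: 1/((x-2)(x-3))=A/(x-2) + B/(x-3)
A=-1, B=1
∫ [-1· 1/(x-2) + 1· 1/(x-3)] dx
=(1)[ln|x-3| - ln|x-2|] + C

Answer: ln|(x-3)/(x-2)| + C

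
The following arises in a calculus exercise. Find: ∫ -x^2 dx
Using power rule: ∫ -x^2 dx = -1/3 x^3+C = (-1/3)x^3+C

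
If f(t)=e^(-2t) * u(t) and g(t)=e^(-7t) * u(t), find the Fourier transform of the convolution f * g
By the convolution theorem: F{f * g} = F(omega) * G(omega)
F(omega) = 1/(2+j * omega), G(omega) = 1/(7+j * omega)
F{f * g} = 1/((2+j * omega)(7+j * omega))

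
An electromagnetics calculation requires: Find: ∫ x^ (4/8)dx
Power rule: ∫ x^(1/2) dx=x^(3/2)/(3/2)+C

Answer: (2/3)·x^(3/2)+C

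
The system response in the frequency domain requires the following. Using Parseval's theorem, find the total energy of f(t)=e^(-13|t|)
Parseval's theorem: E=integral |f(t)|^2 dt=(1/2pi) integral |F(omega)|^2 domega
E=integral_{-inf}^{inf} e^(-26|t|) dt=2 * integral_0^inf e^(-26t) dt=2/(2 * 13)=1/13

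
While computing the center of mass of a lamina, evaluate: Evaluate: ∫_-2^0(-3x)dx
Step 1: Find antiderivative F(x)=(-3/2)x^2
Step 2: F(0) - F(-2)=0 - (-6)=6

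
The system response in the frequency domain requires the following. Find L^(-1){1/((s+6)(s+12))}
Partial fractions: 1/((s+6)(s+12)) = A/(s+6)+B/(s+12)
Cover-up: A = 1/(s+12)|_{s = -6} = 1/6; B = 1/(s+6)|_{s = -12} = -1/6
L^(-1) = (1/6)e^(-6t) - (1/6)e^(-12t)

Answer: (1/6)(e^(-6t) - e^(-12t))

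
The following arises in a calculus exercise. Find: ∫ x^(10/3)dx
Power rule: ∫ x^(10/3) dx = x^(13/3)/(13/3)+C

Answer: (3/13)·x^(13/3)+C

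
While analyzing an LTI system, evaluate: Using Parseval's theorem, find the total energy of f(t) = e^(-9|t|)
Parseval's theorem: E=integral |f(t)|^2 dt=(1/2pi) integral |F(omega)|^2 domega
E=integral_{-inf}^{inf} e^(-18|t|) dt=2 * integral_0^inf e^(-18t) dt=2/(2 * 9)=1/9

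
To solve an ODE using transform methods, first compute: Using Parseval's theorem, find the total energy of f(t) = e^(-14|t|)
Parseval's theorem: E=integral |f(t)|^2 dt=(1/2pi) integral |F(omega)|^2 domega
E=integral_{-inf}^{inf} e^(-28|t|) dt=2 * integral_0^inf e^(-28t) dt=2/(2 * 14)=1/14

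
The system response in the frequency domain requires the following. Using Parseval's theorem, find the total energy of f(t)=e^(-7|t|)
Parseval's theorem: E = integral |f(t)|^2 dt = (1/2pi) integral |F(omega)|^2 domega
E = integral_{-inf}^{inf} e^(-14|t|) dt = 2*integral_0^inf e^(-14t) dt = 2/(2*7) = 1/7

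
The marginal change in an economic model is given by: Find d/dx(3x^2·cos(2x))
Product rule: (fg)' = f'g+fg'
f = 3x^2, f' = 6x
g = cos(2x), g' = -2·sin(2x)

Answer: 6x·cos(2x)-6x^2·sin(2x)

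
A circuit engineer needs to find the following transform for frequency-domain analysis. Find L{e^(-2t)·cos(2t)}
First shifting: L{e^(at)f(t)}=F(s-a)
L{cos(2t)}=s/(s²+4)
Shift: (s+2)/((s+2)²+4)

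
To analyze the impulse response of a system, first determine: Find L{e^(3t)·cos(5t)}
First shifting: L{e^(at)f(t)}=F(s-a)
L{cos(5t)}=s/(s²+25)
Shift: (s-3)/((s-3)²+25)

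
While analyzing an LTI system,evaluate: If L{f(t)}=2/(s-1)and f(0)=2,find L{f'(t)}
L{f'(t)} = s·F(s) - f(0) = 2s/(s-1) - 2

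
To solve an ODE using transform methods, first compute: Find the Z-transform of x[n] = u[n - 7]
Using the time-shift property: Z{u[n-7]} = z^(-7) * z/(z-1)
= z^(-6)/(z-1)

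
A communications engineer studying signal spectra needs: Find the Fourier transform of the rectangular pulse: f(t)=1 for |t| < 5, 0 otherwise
F(omega) = integral from -5 to 5 of e^(-j*omega*t) dt
= 2*sin(5*omega)/omega = 10*sinc(5*omega/pi)

Answer: 2*sin(5*omega)/omega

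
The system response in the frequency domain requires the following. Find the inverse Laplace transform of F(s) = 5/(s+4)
L^(-1){5/(s-a)} = c·e^(at)
Here a = -4, c = 5

Answer: 5e^(-4t)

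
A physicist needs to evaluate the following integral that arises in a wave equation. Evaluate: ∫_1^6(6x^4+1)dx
Step 1: Find antiderivative F(x) = (6/5)x^5 + x
Step 2: F(6) - F(1) = 46686/5 - (11/5) = 9335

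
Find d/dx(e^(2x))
Chain rule: d/dx[e^u]=e^u · u' where u=2x
u'=2

Answer: 2·e^(2x)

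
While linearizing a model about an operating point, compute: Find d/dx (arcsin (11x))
d/dx[arcsin(u)]=u'/√(1-u²), u=11x, u'=11

Answer: 11/√(1 - 121x²)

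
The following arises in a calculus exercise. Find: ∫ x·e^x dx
Integration by parts: u=x, dv=e^x dx
du=dx, v=e^x
=x·e^x - ∫ e^x dx
=x·e^x - e^x + C

Answer: e^x(x - 1) + C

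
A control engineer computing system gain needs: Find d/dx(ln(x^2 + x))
Chain rule: d/dx[ln(u)] = u'/u where u = x^2 + x
u' = 2x + 1

Answer: (2x + 1)/(x^2 + x)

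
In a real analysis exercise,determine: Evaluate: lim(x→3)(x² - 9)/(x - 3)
Factor: (x² - 9) = (x-3)(x+3)
Cancel (x-3): lim(x→3) (x+3) = 6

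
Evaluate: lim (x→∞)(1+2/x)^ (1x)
Rewrite as [(1 + 2/x)^x]^1.
lim(1 + 2/x)^x=e^2, so limit=(e^2)^1=e^2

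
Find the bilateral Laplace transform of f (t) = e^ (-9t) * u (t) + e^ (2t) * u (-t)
For e^(-9t)*u(t): L=1/(s+9), Re(s) > -9
For e^(2t)*u(-t): L=-1/(s-2), Re(s) < 2
Combined: F(s)=1/(s+9)-1/(s-2), -9 < Re(s) < 2

Answer: 1/(s+9)-1/(s-2), ROC: -9 < Re(s) < 2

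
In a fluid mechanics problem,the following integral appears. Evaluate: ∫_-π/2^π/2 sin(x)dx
Antiderivative: -cos(x)
Evaluate at bounds: [-cos(1·π/2)/1] - [-cos(1·-π/2)/1]
= (-(0)+(0))/1 = 0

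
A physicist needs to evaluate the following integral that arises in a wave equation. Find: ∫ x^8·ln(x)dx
By parts: u=ln(x), dv=x^8 dx
du=1/x dx, v=x^9/9
=x^9·ln(x)/9 - ∫ x^8/9 dx
=x^9·ln(x)/9 - x^9/81+C

Answer: x^9(ln(x)/9-1/81)+C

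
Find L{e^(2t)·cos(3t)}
First shifting: L{e^(at)f(t)}=F(s-a)
L{cos(3t)}=s/(s² + 9)
Shift: (s-2)/((s-2)² + 9)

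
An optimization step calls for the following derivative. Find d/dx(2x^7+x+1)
Power rule: d/dx(ax^n)=n·a·x^(n-1)
Term by term: 14·x^6 + 1

Answer: 14x^6 + 1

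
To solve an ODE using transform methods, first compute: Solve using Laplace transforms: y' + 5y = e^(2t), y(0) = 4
Take L: sY - 4+5Y = 1/(s-2)
Y(s+5) = 1/(s-2)+4
Y = 1/((s-2)(s+5))+4/(s+5)
Partial fractions: 1/((s-2)(s+5)) = (1/7)/(s-2) - (1/7)/(s+5)
So Y = (1/7)/(s-2)+(27/7)/(s+5)
Inverse Laplace transform (L^(-1){1/(s-2)} = e^(2t), L^(-1){1/(s+5)} = e^(-5t)):

Answer: y(t) = (1/7)·e^(2t)+(27/7)·e^(-5t)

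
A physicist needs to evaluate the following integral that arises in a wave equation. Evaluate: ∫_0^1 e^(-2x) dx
Antiderivative: (1/(-2))e^(-2x)
Evaluate: (1/(-2))(e^-2 - 1)

Answer: (e^-2 - 1)/(-2)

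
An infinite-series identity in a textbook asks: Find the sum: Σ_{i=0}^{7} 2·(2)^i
Geometric series: S = a(1 - r^n)/(1 - r)
a = 2, r = 2, n = 8
S = 2(1 - 256)/-1 = 510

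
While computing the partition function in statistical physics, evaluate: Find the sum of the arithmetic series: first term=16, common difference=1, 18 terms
Last term: a_n = 16+(18-1)·1 = 33
Sum = n(a_1+a_n)/2 = 18(16+33)/2 = 441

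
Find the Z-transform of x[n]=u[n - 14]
Using the time-shift property: Z{u[n-14]} = z^(-14)*z/(z-1)
= z^(-13)/(z-1)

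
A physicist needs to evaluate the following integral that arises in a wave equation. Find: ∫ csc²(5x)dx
Since d/dx[-cot(5x)] = 5csc²(5x), integral = -cot(5x)/5 + C

Answer: (-1/5)cot(5x) + C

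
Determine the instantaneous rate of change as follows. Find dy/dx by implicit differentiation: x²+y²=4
Differentiate both sides: 2x+2y·(dy/dx) = 0
Solve: dy/dx = -2x/(2y) = -x/y

Answer: dy/dx = -x/y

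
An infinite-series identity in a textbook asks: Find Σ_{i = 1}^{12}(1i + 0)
= 1·Σ i + 0·12 = 1·78 + 0 = 78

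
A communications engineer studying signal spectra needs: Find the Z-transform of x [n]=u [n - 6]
Using the time-shift property: Z{u[n-6]} = z^(-6)*z/(z-1)
= z^(-5)/(z-1)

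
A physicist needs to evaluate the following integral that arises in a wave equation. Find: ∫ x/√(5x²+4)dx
Let u=5x² + 4, du=10x dx
∫ (1/10)·u^(-1/2) du=√u/5 + C

Answer: √(5x² + 4)/5 + C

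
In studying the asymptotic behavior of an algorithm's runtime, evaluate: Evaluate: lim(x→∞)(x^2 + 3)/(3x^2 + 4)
Divide numerator and denominator by x^2:
lim (1 + 3/x^2)/(3 + 4/x^2)=1/3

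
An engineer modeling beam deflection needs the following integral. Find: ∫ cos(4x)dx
Using substitution u=4x: ∫ cos(u) du/4=sin(u)/4 + C

Answer: (1/4)sin(4x) + C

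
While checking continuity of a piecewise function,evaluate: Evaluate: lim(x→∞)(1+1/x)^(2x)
Rewrite as [(1+1/x)^x]^2.
lim(1+1/x)^x=e^1, so limit=(e^1)^2=e^2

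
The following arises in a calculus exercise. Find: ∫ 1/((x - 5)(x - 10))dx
Partial fractions: 1/((x-5)(x-10))=A/(x-5)+B/(x-10)
A=-1/5, B=1/5
∫ [-1/5· 1/(x-5)+1/5· 1/(x-10)] dx
=(1/5)[ln|x-10| - ln|x-5|]+C

Answer: (1/5)·ln|(x-10)/(x-5)|+C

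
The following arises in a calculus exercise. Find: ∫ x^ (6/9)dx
Power rule: ∫ x^(2/3) dx = x^(5/3)/(5/3) + C

Answer: (3/5)·x^(5/3) + C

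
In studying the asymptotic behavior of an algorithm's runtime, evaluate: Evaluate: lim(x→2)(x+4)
Polynomial is continuous, so substitute x = 2:
1·2+4 = 6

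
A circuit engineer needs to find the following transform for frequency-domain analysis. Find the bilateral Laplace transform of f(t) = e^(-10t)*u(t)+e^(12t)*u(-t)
For e^(-10t)*u(t): L=1/(s + 10), Re(s) > -10
For e^(12t)*u(-t): L=-1/(s-12), Re(s) < 12
Combined: F(s)=1/(s + 10) - 1/(s-12), -10 < Re(s) < 12

Answer: 1/(s + 10) - 1/(s-12), ROC: -10 < Re(s) < 12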